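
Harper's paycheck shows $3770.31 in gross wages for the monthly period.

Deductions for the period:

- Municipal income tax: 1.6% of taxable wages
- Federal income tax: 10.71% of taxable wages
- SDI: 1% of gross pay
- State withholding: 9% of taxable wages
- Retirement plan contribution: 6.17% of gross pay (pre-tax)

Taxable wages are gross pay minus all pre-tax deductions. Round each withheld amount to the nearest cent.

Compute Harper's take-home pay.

Retirement plan contribution: $3770.31 × 0.0617 = $232.63
Taxable wages = $3770.31 − $232.63 = $3537.68
Federal income tax: $3537.68 × 0.1071 = $378.89
Municipal income tax: $3537.68 × 0.016 = $56.60
State withholding: $3537.68 × 0.09 = $318.39
SDI: $3770.31 × 0.01 = $37.70
Total deductions = $232.63 + $378.89 + $56.60 + $318.39 + $37.70 = $1024.21
Net pay = $3770.31 − $1024.21 = $2746.10

$2746.10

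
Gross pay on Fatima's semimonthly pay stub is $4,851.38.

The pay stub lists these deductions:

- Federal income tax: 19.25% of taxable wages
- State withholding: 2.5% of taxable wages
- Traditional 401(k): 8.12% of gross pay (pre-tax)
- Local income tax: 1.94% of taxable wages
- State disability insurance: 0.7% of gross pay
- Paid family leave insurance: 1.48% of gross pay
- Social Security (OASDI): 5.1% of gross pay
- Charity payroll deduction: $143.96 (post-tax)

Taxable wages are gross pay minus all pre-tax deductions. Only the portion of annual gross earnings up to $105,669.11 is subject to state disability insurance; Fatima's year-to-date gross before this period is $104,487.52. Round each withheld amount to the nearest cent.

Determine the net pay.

Traditional 401(k): $4,851.38 × 0.0812 = $393.93
Taxable wages = $4,851.38 − $393.93 = $4,457.45
Local income tax: $4,457.45 × 0.0194 = $86.47
Federal income tax: $4,457.45 × 0.1925 = $858.06
State withholding: $4,457.45 × 0.025 = $111.44
State disability insurance: only $105,669.11 − $104,487.52 = $1,181.59 of this check is subject → $1,181.59 × 0.007 = $8.27
Paid family leave insurance: $4,851.38 × 0.0148 = $71.80
Social Security (OASDI): $4,851.38 × 0.051 = $247.42
Charity payroll deduction: $143.96
Total deductions = $393.93 + $86.47 + $858.06 + $111.44 + $8.27 + $71.80 + $247.42 + $143.96 = $1,921.35
Net pay = $4,851.38 − $1,921.35 = $2,930.03

$2,930.03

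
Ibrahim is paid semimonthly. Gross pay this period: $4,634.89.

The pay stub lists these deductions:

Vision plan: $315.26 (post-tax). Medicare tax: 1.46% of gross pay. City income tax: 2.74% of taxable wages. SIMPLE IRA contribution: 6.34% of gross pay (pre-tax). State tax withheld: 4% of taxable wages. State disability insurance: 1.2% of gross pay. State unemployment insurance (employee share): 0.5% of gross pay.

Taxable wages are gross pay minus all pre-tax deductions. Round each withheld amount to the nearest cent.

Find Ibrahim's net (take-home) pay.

$3,586.74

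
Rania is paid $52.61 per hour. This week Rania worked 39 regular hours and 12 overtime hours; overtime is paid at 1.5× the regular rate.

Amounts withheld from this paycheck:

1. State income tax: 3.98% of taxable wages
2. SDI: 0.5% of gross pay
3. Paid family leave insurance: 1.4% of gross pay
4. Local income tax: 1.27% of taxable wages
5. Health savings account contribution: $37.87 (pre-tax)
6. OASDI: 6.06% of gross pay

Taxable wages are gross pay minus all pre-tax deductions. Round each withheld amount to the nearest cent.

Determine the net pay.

$2,566.76

Regular pay: 39 × $52.61 = $2,051.79
Overtime pay: 12 × $52.61 × 1.5 = $946.98
Gross pay = $2,051.79 + $946.98 = $2,998.77
Health savings account contribution: $37.87
Taxable wages = $2,998.77 − $37.87 = $2,960.90
Local income tax: $2,960.90 × 0.0127 = $37.60
State income tax: $2,960.90 × 0.0398 = $117.84
SDI: $2,998.77 × 0.005 = $14.99
OASDI: $2,998.77 × 0.0606 = $181.73
Paid family leave insurance: $2,998.77 × 0.014 = $41.98
Total deductions = $37.87 + $37.60 + $117.84 + $14.99 + $181.73 + $41.98 = $432.01
Net pay = $2,998.77 − $432.01 = $2,566.76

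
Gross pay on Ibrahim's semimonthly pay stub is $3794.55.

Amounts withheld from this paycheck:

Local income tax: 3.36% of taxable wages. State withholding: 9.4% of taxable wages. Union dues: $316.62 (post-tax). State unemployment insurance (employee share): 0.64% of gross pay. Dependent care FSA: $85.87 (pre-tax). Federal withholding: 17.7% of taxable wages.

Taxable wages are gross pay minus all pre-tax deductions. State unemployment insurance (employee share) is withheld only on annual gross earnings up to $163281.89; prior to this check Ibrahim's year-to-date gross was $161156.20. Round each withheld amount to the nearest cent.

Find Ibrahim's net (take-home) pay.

Dependent care FSA: $85.87
Taxable wages = $3794.55 − $85.87 = $3708.68
Federal withholding: $3708.68 × 0.177 = $656.44
Local income tax: $3708.68 × 0.0336 = $124.61
State withholding: $3708.68 × 0.094 = $348.62
State unemployment insurance (employee share): only $163281.89 − $161156.20 = $2125.69 of this check is subject → $2125.69 × 0.0064 = $13.60
Union dues: $316.62
Total deductions = $85.87 + $656.44 + $124.61 + $348.62 + $13.60 + $316.62 = $1545.76
Net pay = $3794.55 − $1545.76 = $2248.79

$2248.79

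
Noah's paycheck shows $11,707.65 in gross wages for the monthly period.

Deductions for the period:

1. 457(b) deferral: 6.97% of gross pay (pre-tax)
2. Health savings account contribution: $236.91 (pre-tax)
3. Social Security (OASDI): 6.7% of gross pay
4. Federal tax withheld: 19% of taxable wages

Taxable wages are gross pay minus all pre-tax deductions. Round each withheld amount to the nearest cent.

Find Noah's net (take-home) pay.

$7,845.91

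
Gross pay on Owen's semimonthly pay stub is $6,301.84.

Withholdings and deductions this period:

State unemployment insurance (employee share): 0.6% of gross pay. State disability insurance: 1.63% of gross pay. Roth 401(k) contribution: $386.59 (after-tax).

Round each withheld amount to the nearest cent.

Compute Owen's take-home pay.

State unemployment insurance (employee share): $6,301.84 × 0.006 = $37.81
State disability insurance: $6,301.84 × 0.0163 = $102.72
Roth 401(k) contribution: $386.59
Total deductions = $37.81 + $102.72 + $386.59 = $527.12
Net pay = $6,301.84 − $527.12 = $5,774.72

$5,774.72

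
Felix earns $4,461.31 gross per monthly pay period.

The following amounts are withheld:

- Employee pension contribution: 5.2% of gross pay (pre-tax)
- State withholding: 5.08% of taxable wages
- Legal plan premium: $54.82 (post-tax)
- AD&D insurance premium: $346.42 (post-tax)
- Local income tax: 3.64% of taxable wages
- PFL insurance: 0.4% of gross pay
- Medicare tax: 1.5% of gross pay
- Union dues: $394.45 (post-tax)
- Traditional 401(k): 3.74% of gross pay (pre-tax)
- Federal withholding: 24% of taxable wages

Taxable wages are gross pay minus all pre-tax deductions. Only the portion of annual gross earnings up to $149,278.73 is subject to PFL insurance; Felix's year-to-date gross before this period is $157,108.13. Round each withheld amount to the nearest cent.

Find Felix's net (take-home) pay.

Traditional 401(k): $4,461.31 × 0.0374 = $166.85
Employee pension contribution: $4,461.31 × 0.052 = $231.99
Pre-tax total = $166.85 + $231.99 = $398.84
Taxable wages = $4,461.31 − $398.84 = $4,062.47
Local income tax: $4,062.47 × 0.0364 = $147.87
Federal withholding: $4,062.47 × 0.24 = $974.99
State withholding: $4,062.47 × 0.0508 = $206.37
Medicare tax: $4,461.31 × 0.015 = $66.92
PFL insurance: annual cap $149,278.73 already reached (YTD $157,108.13), so $0.00
Union dues: $394.45
AD&D insurance premium: $346.42
Legal plan premium: $54.82
Total deductions = $166.85 + $231.99 + $147.87 + $974.99 + $206.37 + $66.92 + $0.00 + $394.45 + $346.42 + $54.82 = $2,590.68
Net pay = $4,461.31 − $2,590.68 = $1,870.63

$1,870.63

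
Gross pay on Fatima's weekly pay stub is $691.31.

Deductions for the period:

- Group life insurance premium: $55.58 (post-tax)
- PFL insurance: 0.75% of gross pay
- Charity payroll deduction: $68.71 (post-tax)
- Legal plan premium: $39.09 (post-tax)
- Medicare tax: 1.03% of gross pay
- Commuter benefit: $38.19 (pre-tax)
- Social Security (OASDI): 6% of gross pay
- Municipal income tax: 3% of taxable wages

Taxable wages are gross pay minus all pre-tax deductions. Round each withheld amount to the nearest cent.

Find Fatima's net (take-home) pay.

Commuter benefit: $38.19
Taxable wages = $691.31 − $38.19 = $653.12
Municipal income tax: $653.12 × 0.03 = $19.59
Medicare tax: $691.31 × 0.0103 = $7.12
PFL insurance: $691.31 × 0.0075 = $5.18
Social Security (OASDI): $691.31 × 0.06 = $41.48
Charity payroll deduction: $68.71
Legal plan premium: $39.09
Group life insurance premium: $55.58
Total deductions = $38.19 + $19.59 + $7.12 + $5.18 + $41.48 + $68.71 + $39.09 + $55.58 = $274.94
Net pay = $691.31 − $274.94 = $416.37

$416.37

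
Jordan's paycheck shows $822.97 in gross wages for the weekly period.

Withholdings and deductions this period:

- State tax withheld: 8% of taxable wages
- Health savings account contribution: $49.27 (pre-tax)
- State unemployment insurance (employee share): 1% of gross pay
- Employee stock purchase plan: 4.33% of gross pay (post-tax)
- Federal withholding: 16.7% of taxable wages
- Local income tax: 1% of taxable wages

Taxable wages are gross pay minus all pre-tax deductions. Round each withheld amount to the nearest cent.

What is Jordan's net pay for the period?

$530.99

Health savings account contribution: $49.27
Taxable wages = $822.97 − $49.27 = $773.70
Local income tax: $773.70 × 0.01 = $7.74
State tax withheld: $773.70 × 0.08 = $61.90
Federal withholding: $773.70 × 0.167 = $129.21
State unemployment insurance (employee share): $822.97 × 0.01 = $8.23
Employee stock purchase plan: $822.97 × 0.0433 = $35.63
Total deductions = $49.27 + $7.74 + $61.90 + $129.21 + $8.23 + $35.63 = $291.98
Net pay = $822.97 − $291.98 = $530.99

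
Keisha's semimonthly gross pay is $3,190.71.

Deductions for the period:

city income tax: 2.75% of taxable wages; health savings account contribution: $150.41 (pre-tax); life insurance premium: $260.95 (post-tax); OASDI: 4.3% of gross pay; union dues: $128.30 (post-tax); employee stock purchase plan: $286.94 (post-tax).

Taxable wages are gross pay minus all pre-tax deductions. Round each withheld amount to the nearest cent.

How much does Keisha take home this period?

$2,143.30

Health savings account contribution: $150.41
Taxable wages = $3,190.71 − $150.41 = $3,040.30
City income tax: $3,040.30 × 0.0275 = $83.61
OASDI: $3,190.71 × 0.043 = $137.20
Employee stock purchase plan: $286.94
Life insurance premium: $260.95
Union dues: $128.30
Total deductions = $150.41 + $83.61 + $137.20 + $286.94 + $260.95 + $128.30 = $1,047.41
Net pay = $3,190.71 − $1,047.41 = $2,143.30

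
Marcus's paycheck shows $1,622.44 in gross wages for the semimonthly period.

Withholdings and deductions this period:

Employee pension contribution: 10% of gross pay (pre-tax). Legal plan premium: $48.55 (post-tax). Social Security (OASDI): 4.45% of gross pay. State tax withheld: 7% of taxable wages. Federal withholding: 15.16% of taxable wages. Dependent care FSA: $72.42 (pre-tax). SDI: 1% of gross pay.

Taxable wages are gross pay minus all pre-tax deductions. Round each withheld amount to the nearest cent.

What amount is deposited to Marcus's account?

$943.28

Dependent care FSA: $72.42
Employee pension contribution: $1,622.44 × 0.1 = $162.24
Pre-tax total = $72.42 + $162.24 = $234.66
Taxable wages = $1,622.44 − $234.66 = $1,387.78
Federal withholding: $1,387.78 × 0.1516 = $210.39
State tax withheld: $1,387.78 × 0.07 = $97.14
SDI: $1,622.44 × 0.01 = $16.22
Social Security (OASDI): $1,622.44 × 0.0445 = $72.20
Legal plan premium: $48.55
Total deductions = $72.42 + $162.24 + $210.39 + $97.14 + $16.22 + $72.20 + $48.55 = $679.16
Net pay = $1,622.44 − $679.16 = $943.28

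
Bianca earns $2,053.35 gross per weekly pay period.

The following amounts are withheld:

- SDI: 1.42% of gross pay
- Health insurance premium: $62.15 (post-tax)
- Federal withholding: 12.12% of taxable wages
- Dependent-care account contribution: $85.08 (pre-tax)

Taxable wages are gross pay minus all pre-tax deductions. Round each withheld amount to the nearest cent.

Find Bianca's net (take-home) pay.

Dependent-care account contribution: $85.08
Taxable wages = $2,053.35 − $85.08 = $1,968.27
Federal withholding: $1,968.27 × 0.1212 = $238.55
SDI: $2,053.35 × 0.0142 = $29.16
Health insurance premium: $62.15
Total deductions = $85.08 + $238.55 + $29.16 + $62.15 = $414.94
Net pay = $2,053.35 − $414.94 = $1,638.41

$1,638.41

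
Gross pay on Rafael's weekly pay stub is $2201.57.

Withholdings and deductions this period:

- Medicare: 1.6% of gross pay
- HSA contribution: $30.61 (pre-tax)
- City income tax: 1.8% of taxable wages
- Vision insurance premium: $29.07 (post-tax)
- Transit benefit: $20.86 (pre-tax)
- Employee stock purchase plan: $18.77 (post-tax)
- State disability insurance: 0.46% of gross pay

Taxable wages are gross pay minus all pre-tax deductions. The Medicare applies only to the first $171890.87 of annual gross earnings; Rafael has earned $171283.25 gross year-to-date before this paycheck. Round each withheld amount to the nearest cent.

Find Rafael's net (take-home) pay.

$2043.71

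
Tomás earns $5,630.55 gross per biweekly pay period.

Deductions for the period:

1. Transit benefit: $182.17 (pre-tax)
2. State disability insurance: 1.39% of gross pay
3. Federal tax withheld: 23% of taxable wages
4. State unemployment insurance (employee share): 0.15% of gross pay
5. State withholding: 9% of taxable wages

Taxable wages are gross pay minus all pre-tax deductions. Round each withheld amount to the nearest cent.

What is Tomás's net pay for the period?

$3,618.19

Transit benefit: $182.17
Taxable wages = $5,630.55 − $182.17 = $5,448.38
State withholding: $5,448.38 × 0.09 = $490.35
Federal tax withheld: $5,448.38 × 0.23 = $1,253.13
State disability insurance: $5,630.55 × 0.0139 = $78.26
State unemployment insurance (employee share): $5,630.55 × 0.0015 = $8.45
Total deductions = $182.17 + $490.35 + $1,253.13 + $78.26 + $8.45 = $2,012.36
Net pay = $5,630.55 − $2,012.36 = $3,618.19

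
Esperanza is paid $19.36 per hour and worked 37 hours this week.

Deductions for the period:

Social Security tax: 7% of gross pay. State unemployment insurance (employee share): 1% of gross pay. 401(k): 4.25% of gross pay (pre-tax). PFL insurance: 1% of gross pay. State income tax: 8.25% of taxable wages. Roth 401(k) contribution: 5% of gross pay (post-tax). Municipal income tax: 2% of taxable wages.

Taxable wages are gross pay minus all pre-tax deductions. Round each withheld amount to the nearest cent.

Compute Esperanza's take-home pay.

$515.29

Gross pay: 37 × $19.36 = $716.32
401(k): $716.32 × 0.0425 = $30.44
Taxable wages = $716.32 − $30.44 = $685.88
State income tax: $685.88 × 0.0825 = $56.59
Municipal income tax: $685.88 × 0.02 = $13.72
State unemployment insurance (employee share): $716.32 × 0.01 = $7.16
Social Security tax: $716.32 × 0.07 = $50.14
PFL insurance: $716.32 × 0.01 = $7.16
Roth 401(k) contribution: $716.32 × 0.05 = $35.82
Total deductions = $30.44 + $56.59 + $13.72 + $7.16 + $50.14 + $7.16 + $35.82 = $201.03
Net pay = $716.32 − $201.03 = $515.29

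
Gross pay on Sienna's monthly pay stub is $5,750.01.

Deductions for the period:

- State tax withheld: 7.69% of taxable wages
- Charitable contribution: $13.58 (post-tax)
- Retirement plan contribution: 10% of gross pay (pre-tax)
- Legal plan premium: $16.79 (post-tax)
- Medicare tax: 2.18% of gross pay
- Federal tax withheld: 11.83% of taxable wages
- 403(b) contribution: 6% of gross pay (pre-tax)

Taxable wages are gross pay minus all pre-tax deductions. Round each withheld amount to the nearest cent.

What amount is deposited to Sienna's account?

403(b) contribution: $5,750.01 × 0.06 = $345.00
Retirement plan contribution: $5,750.01 × 0.1 = $575.00
Pre-tax total = $345.00 + $575.00 = $920.00
Taxable wages = $5,750.01 − $920.00 = $4,830.01
State tax withheld: $4,830.01 × 0.0769 = $371.43
Federal tax withheld: $4,830.01 × 0.1183 = $571.39
Medicare tax: $5,750.01 × 0.0218 = $125.35
Charitable contribution: $13.58
Legal plan premium: $16.79
Total deductions = $345.00 + $575.00 + $371.43 + $571.39 + $125.35 + $13.58 + $16.79 = $2,018.54
Net pay = $5,750.01 − $2,018.54 = $3,731.47

$3,731.47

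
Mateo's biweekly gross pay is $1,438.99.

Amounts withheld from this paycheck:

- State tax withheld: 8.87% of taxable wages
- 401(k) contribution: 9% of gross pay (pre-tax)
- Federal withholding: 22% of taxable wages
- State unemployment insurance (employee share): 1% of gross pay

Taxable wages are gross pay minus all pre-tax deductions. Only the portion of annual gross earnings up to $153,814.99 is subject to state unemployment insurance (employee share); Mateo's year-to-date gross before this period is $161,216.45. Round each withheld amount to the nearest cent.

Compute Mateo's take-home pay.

$905.24

401(k) contribution: $1,438.99 × 0.09 = $129.51
Taxable wages = $1,438.99 − $129.51 = $1,309.48
Federal withholding: $1,309.48 × 0.22 = $288.09
State tax withheld: $1,309.48 × 0.0887 = $116.15
State unemployment insurance (employee share): annual cap $153,814.99 already reached (YTD $161,216.45), so $0.00
Total deductions = $129.51 + $288.09 + $116.15 + $0.00 = $533.75
Net pay = $1,438.99 − $533.75 = $905.24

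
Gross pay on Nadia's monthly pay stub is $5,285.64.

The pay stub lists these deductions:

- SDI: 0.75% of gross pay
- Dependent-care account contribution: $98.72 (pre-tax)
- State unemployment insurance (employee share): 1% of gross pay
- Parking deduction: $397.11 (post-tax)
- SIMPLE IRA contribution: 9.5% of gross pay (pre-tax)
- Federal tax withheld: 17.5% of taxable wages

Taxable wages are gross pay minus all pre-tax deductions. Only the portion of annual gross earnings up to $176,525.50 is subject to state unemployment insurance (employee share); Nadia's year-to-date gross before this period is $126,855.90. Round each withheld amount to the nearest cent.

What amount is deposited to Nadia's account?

$3,375.33

Dependent-care account contribution: $98.72
SIMPLE IRA contribution: $5,285.64 × 0.095 = $502.14
Pre-tax total = $98.72 + $502.14 = $600.86
Taxable wages = $5,285.64 − $600.86 = $4,684.78
Federal tax withheld: $4,684.78 × 0.175 = $819.84
SDI: $5,285.64 × 0.0075 = $39.64
State unemployment insurance (employee share): cap not yet reached, full $5,285.64 is subject → $5,285.64 × 0.01 = $52.86
Parking deduction: $397.11
Total deductions = $98.72 + $502.14 + $819.84 + $39.64 + $52.86 + $397.11 = $1,910.31
Net pay = $5,285.64 − $1,910.31 = $3,375.33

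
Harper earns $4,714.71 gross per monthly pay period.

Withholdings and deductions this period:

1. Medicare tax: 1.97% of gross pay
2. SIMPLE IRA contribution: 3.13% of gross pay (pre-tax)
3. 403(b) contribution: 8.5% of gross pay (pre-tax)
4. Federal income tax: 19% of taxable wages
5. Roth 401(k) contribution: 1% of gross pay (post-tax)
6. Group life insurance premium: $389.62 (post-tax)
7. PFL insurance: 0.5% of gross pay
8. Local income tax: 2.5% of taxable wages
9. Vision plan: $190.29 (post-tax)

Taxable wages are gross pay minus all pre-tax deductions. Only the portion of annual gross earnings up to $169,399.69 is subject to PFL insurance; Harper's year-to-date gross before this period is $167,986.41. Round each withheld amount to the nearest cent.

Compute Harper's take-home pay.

$2,543.61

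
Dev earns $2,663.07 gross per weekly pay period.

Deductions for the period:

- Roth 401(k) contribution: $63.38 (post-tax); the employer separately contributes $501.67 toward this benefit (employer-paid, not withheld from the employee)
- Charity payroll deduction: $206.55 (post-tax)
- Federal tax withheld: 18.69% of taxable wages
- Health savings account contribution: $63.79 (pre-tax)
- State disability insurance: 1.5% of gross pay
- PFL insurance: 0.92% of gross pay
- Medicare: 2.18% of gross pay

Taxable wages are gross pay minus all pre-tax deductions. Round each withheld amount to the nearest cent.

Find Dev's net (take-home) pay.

$1,721.04

Health savings account contribution: $63.79
Taxable wages = $2,663.07 − $63.79 = $2,599.28
Federal tax withheld: $2,599.28 × 0.1869 = $485.81
PFL insurance: $2,663.07 × 0.0092 = $24.50
Medicare: $2,663.07 × 0.0218 = $58.05
State disability insurance: $2,663.07 × 0.015 = $39.95
Charity payroll deduction: $206.55
Roth 401(k) contribution: $63.38
(Employer's $501.67 toward Roth 401(k) contribution is not withheld from the employee.)
Total deductions = $63.79 + $485.81 + $24.50 + $58.05 + $39.95 + $206.55 + $63.38 = $942.03
Net pay = $2,663.07 − $942.03 = $1,721.04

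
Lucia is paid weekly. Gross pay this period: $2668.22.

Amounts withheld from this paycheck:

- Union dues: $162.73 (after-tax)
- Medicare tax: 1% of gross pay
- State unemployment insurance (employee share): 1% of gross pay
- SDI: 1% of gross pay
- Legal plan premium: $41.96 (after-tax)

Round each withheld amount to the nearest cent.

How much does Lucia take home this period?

SDI: $2668.22 × 0.01 = $26.68
State unemployment insurance (employee share): $2668.22 × 0.01 = $26.68
Medicare tax: $2668.22 × 0.01 = $26.68
Union dues: $162.73
Legal plan premium: $41.96
Total deductions = $26.68 + $26.68 + $26.68 + $162.73 + $41.96 = $284.73
Net pay = $2668.22 − $284.73 = $2383.49

$2383.49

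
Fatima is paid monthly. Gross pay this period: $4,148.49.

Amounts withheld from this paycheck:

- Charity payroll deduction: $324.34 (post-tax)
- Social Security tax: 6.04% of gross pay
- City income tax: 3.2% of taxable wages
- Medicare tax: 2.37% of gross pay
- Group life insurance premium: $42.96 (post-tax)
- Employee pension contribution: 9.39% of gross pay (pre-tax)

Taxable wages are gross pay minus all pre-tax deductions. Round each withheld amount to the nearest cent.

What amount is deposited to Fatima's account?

Employee pension contribution: $4,148.49 × 0.0939 = $389.54
Taxable wages = $4,148.49 − $389.54 = $3,758.95
City income tax: $3,758.95 × 0.032 = $120.29
Social Security tax: $4,148.49 × 0.0604 = $250.57
Medicare tax: $4,148.49 × 0.0237 = $98.32
Group life insurance premium: $42.96
Charity payroll deduction: $324.34
Total deductions = $389.54 + $120.29 + $250.57 + $98.32 + $42.96 + $324.34 = $1,226.02
Net pay = $4,148.49 − $1,226.02 = $2,922.47

$2,922.47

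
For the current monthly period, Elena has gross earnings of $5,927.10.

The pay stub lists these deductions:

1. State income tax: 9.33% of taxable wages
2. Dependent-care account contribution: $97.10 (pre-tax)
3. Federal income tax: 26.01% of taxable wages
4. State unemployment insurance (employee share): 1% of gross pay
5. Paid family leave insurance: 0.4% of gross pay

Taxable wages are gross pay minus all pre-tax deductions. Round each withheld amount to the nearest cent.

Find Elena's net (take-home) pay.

Dependent-care account contribution: $97.10
Taxable wages = $5,927.10 − $97.10 = $5,830.00
State income tax: $5,830.00 × 0.0933 = $543.94
Federal income tax: $5,830.00 × 0.2601 = $1,516.38
State unemployment insurance (employee share): $5,927.10 × 0.01 = $59.27
Paid family leave insurance: $5,927.10 × 0.004 = $23.71
Total deductions = $97.10 + $543.94 + $1,516.38 + $59.27 + $23.71 = $2,240.40
Net pay = $5,927.10 − $2,240.40 = $3,686.70

$3,686.70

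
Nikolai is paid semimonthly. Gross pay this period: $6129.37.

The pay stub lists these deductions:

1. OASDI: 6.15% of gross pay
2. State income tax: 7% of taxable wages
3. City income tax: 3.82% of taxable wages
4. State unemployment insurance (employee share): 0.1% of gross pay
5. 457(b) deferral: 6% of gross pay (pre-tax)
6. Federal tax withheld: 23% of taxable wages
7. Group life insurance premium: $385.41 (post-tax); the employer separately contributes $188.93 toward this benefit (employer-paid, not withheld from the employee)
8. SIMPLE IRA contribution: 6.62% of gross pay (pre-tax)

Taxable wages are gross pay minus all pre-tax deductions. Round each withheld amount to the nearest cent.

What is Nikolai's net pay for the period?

$2776.00

SIMPLE IRA contribution: $6129.37 × 0.0662 = $405.76
457(b) deferral: $6129.37 × 0.06 = $367.76
Pre-tax total = $405.76 + $367.76 = $773.52
Taxable wages = $6129.37 − $773.52 = $5355.85
City income tax: $5355.85 × 0.0382 = $204.59
Federal tax withheld: $5355.85 × 0.23 = $1231.85
State income tax: $5355.85 × 0.07 = $374.91
OASDI: $6129.37 × 0.0615 = $376.96
State unemployment insurance (employee share): $6129.37 × 0.001 = $6.13
Group life insurance premium: $385.41
(Employer's $188.93 toward group life insurance premium is not withheld from the employee.)
Total deductions = $405.76 + $367.76 + $204.59 + $1231.85 + $374.91 + $376.96 + $6.13 + $385.41 = $3353.37
Net pay = $6129.37 − $3353.37 = $2776.00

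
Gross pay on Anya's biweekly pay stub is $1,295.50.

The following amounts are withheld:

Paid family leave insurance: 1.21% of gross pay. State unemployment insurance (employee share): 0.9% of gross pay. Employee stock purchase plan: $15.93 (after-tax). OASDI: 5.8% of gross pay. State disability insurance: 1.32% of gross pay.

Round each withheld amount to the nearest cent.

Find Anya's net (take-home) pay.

$1,159.99

OASDI: $1,295.50 × 0.058 = $75.14
State disability insurance: $1,295.50 × 0.0132 = $17.10
State unemployment insurance (employee share): $1,295.50 × 0.009 = $11.66
Paid family leave insurance: $1,295.50 × 0.0121 = $15.68
Employee stock purchase plan: $15.93
Total deductions = $75.14 + $17.10 + $11.66 + $15.68 + $15.93 = $135.51
Net pay = $1,295.50 − $135.51 = $1,159.99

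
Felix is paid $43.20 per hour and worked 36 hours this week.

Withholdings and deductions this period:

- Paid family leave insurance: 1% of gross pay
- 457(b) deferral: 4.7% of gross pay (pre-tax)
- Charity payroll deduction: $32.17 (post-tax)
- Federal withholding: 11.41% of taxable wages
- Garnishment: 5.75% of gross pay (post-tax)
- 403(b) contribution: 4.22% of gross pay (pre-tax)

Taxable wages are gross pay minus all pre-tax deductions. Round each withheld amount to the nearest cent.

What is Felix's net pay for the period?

Gross pay: 36 × $43.20 = $1555.20
403(b) contribution: $1555.20 × 0.0422 = $65.63
457(b) deferral: $1555.20 × 0.047 = $73.09
Pre-tax total = $65.63 + $73.09 = $138.72
Taxable wages = $1555.20 − $138.72 = $1416.48
Federal withholding: $1416.48 × 0.1141 = $161.62
Paid family leave insurance: $1555.20 × 0.01 = $15.55
Charity payroll deduction: $32.17
Garnishment: $1555.20 × 0.0575 = $89.42
Total deductions = $65.63 + $73.09 + $161.62 + $15.55 + $32.17 + $89.42 = $437.48
Net pay = $1555.20 − $437.48 = $1117.72

$1117.72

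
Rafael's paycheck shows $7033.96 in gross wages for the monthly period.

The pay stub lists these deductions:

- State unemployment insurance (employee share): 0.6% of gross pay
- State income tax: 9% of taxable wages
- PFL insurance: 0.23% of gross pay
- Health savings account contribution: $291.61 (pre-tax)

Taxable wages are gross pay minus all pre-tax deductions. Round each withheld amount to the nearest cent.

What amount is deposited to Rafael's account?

Health savings account contribution: $291.61
Taxable wages = $7033.96 − $291.61 = $6742.35
State income tax: $6742.35 × 0.09 = $606.81
State unemployment insurance (employee share): $7033.96 × 0.006 = $42.20
PFL insurance: $7033.96 × 0.0023 = $16.18
Total deductions = $291.61 + $606.81 + $42.20 + $16.18 = $956.80
Net pay = $7033.96 − $956.80 = $6077.16

$6077.16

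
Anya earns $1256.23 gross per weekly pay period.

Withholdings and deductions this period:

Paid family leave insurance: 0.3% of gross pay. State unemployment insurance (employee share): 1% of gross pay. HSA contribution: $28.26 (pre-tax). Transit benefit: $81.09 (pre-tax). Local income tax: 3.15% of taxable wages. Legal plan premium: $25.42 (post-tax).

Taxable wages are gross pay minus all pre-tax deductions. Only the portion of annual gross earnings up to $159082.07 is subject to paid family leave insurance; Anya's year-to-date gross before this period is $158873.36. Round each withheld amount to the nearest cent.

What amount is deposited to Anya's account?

$1072.14

Transit benefit: $81.09
HSA contribution: $28.26
Pre-tax total = $81.09 + $28.26 = $109.35
Taxable wages = $1256.23 − $109.35 = $1146.88
Local income tax: $1146.88 × 0.0315 = $36.13
State unemployment insurance (employee share): $1256.23 × 0.01 = $12.56
Paid family leave insurance: only $159082.07 − $158873.36 = $208.71 of this check is subject → $208.71 × 0.003 = $0.63
Legal plan premium: $25.42
Total deductions = $81.09 + $28.26 + $36.13 + $12.56 + $0.63 + $25.42 = $184.09
Net pay = $1256.23 − $184.09 = $1072.14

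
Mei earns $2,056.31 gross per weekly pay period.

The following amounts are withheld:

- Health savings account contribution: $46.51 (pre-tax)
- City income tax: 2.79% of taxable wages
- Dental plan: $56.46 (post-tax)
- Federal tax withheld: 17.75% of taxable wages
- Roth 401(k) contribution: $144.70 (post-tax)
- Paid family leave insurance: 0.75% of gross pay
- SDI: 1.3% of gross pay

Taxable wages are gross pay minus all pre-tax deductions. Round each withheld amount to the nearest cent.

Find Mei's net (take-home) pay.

$1,353.68

Health savings account contribution: $46.51
Taxable wages = $2,056.31 − $46.51 = $2,009.80
City income tax: $2,009.80 × 0.0279 = $56.07
Federal tax withheld: $2,009.80 × 0.1775 = $356.74
Paid family leave insurance: $2,056.31 × 0.0075 = $15.42
SDI: $2,056.31 × 0.013 = $26.73
Dental plan: $56.46
Roth 401(k) contribution: $144.70
Total deductions = $46.51 + $56.07 + $356.74 + $15.42 + $26.73 + $56.46 + $144.70 = $702.63
Net pay = $2,056.31 − $702.63 = $1,353.68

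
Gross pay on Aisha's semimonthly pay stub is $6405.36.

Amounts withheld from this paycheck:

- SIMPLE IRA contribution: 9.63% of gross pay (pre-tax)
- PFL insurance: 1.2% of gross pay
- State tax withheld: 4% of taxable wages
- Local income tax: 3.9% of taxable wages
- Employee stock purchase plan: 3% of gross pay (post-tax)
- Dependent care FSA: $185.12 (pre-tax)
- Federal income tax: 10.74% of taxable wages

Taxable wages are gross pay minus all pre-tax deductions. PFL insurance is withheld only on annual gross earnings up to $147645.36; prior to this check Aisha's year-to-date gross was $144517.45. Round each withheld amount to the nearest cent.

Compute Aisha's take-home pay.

SIMPLE IRA contribution: $6405.36 × 0.0963 = $616.84
Dependent care FSA: $185.12
Pre-tax total = $616.84 + $185.12 = $801.96
Taxable wages = $6405.36 − $801.96 = $5603.40
State tax withheld: $5603.40 × 0.04 = $224.14
Local income tax: $5603.40 × 0.039 = $218.53
Federal income tax: $5603.40 × 0.1074 = $601.81
PFL insurance: only $147645.36 − $144517.45 = $3127.91 of this check is subject → $3127.91 × 0.012 = $37.53
Employee stock purchase plan: $6405.36 × 0.03 = $192.16
Total deductions = $616.84 + $185.12 + $224.14 + $218.53 + $601.81 + $37.53 + $192.16 = $2076.13
Net pay = $6405.36 − $2076.13 = $4329.23

$4329.23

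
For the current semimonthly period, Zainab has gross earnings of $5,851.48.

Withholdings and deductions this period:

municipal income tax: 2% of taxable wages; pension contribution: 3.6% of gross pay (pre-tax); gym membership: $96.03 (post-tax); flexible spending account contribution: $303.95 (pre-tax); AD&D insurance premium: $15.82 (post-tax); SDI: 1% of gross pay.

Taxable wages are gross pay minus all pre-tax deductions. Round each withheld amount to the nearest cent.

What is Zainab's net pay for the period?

$5,059.78

Flexible spending account contribution: $303.95
Pension contribution: $5,851.48 × 0.036 = $210.65
Pre-tax total = $303.95 + $210.65 = $514.60
Taxable wages = $5,851.48 − $514.60 = $5,336.88
Municipal income tax: $5,336.88 × 0.02 = $106.74
SDI: $5,851.48 × 0.01 = $58.51
AD&D insurance premium: $15.82
Gym membership: $96.03
Total deductions = $303.95 + $210.65 + $106.74 + $58.51 + $15.82 + $96.03 = $791.70
Net pay = $5,851.48 − $791.70 = $5,059.78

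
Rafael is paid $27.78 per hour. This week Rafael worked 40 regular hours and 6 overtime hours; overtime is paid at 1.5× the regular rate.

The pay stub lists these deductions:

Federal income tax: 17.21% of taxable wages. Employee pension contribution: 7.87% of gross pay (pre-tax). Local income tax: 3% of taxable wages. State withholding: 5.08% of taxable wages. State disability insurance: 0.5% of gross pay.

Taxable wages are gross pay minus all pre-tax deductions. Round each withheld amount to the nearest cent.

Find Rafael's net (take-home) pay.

$930.12

Regular pay: 40 × $27.78 = $1,111.20
Overtime pay: 6 × $27.78 × 1.5 = $250.02
Gross pay = $1,111.20 + $250.02 = $1,361.22
Employee pension contribution: $1,361.22 × 0.0787 = $107.13
Taxable wages = $1,361.22 − $107.13 = $1,254.09
State withholding: $1,254.09 × 0.0508 = $63.71
Local income tax: $1,254.09 × 0.03 = $37.62
Federal income tax: $1,254.09 × 0.1721 = $215.83
State disability insurance: $1,361.22 × 0.005 = $6.81
Total deductions = $107.13 + $63.71 + $37.62 + $215.83 + $6.81 = $431.10
Net pay = $1,361.22 − $431.10 = $930.12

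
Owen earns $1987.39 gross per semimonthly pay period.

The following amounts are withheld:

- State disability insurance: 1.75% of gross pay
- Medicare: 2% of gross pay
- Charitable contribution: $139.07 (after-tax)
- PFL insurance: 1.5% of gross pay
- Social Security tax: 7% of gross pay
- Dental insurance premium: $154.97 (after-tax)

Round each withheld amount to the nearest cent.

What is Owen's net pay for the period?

$1449.89

Social Security tax: $1987.39 × 0.07 = $139.12
Medicare: $1987.39 × 0.02 = $39.75
State disability insurance: $1987.39 × 0.0175 = $34.78
PFL insurance: $1987.39 × 0.015 = $29.81
Charitable contribution: $139.07
Dental insurance premium: $154.97
Total deductions = $139.12 + $39.75 + $34.78 + $29.81 + $139.07 + $154.97 = $537.50
Net pay = $1987.39 − $537.50 = $1449.89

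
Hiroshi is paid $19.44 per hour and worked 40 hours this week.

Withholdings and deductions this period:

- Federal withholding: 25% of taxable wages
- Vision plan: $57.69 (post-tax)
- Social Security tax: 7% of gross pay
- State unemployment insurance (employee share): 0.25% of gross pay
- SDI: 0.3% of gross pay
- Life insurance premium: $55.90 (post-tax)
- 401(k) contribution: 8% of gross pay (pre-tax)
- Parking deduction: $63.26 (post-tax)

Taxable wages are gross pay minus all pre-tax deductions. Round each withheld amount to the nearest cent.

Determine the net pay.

$300.99

Gross pay: 40 × $19.44 = $777.60
401(k) contribution: $777.60 × 0.08 = $62.21
Taxable wages = $777.60 − $62.21 = $715.39
Federal withholding: $715.39 × 0.25 = $178.85
SDI: $777.60 × 0.003 = $2.33
Social Security tax: $777.60 × 0.07 = $54.43
State unemployment insurance (employee share): $777.60 × 0.0025 = $1.94
Parking deduction: $63.26
Life insurance premium: $55.90
Vision plan: $57.69
Total deductions = $62.21 + $178.85 + $2.33 + $54.43 + $1.94 + $63.26 + $55.90 + $57.69 = $476.61
Net pay = $777.60 − $476.61 = $300.99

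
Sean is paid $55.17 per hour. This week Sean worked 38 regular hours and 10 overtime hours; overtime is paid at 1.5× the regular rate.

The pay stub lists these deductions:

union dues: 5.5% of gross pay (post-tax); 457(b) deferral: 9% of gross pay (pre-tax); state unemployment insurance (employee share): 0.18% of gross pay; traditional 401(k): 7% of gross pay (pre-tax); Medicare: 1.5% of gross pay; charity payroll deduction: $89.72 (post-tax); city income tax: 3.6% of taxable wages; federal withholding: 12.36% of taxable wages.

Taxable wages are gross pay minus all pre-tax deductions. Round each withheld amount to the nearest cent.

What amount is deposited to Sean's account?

$1,764.51

Regular pay: 38 × $55.17 = $2,096.46
Overtime pay: 10 × $55.17 × 1.5 = $827.55
Gross pay = $2,096.46 + $827.55 = $2,924.01
Traditional 401(k): $2,924.01 × 0.07 = $204.68
457(b) deferral: $2,924.01 × 0.09 = $263.16
Pre-tax total = $204.68 + $263.16 = $467.84
Taxable wages = $2,924.01 − $467.84 = $2,456.17
City income tax: $2,456.17 × 0.036 = $88.42
Federal withholding: $2,456.17 × 0.1236 = $303.58
State unemployment insurance (employee share): $2,924.01 × 0.0018 = $5.26
Medicare: $2,924.01 × 0.015 = $43.86
Charity payroll deduction: $89.72
Union dues: $2,924.01 × 0.055 = $160.82
Total deductions = $204.68 + $263.16 + $88.42 + $303.58 + $5.26 + $43.86 + $89.72 + $160.82 = $1,159.50
Net pay = $2,924.01 − $1,159.50 = $1,764.51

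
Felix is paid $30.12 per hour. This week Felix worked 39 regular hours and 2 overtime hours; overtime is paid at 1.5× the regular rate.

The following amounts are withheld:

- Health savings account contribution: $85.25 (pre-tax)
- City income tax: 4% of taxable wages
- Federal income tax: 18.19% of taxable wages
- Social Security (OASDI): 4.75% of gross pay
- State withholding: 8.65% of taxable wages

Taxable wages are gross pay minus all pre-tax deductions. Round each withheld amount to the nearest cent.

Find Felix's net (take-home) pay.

Regular pay: 39 × $30.12 = $1174.68
Overtime pay: 2 × $30.12 × 1.5 = $90.36
Gross pay = $1174.68 + $90.36 = $1265.04
Health savings account contribution: $85.25
Taxable wages = $1265.04 − $85.25 = $1179.79
State withholding: $1179.79 × 0.0865 = $102.05
City income tax: $1179.79 × 0.04 = $47.19
Federal income tax: $1179.79 × 0.1819 = $214.60
Social Security (OASDI): $1265.04 × 0.0475 = $60.09
Total deductions = $85.25 + $102.05 + $47.19 + $214.60 + $60.09 = $509.18
Net pay = $1265.04 − $509.18 = $755.86

$755.86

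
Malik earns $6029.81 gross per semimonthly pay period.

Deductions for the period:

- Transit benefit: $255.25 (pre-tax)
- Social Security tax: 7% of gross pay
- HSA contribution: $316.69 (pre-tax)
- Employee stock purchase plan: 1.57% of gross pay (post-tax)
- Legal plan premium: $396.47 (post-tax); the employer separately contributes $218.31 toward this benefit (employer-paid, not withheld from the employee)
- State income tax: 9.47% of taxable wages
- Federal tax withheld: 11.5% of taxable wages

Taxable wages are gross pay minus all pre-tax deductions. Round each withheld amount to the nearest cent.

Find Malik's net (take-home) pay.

$3400.12

Transit benefit: $255.25
HSA contribution: $316.69
Pre-tax total = $255.25 + $316.69 = $571.94
Taxable wages = $6029.81 − $571.94 = $5457.87
Federal tax withheld: $5457.87 × 0.115 = $627.66
State income tax: $5457.87 × 0.0947 = $516.86
Social Security tax: $6029.81 × 0.07 = $422.09
Employee stock purchase plan: $6029.81 × 0.0157 = $94.67
Legal plan premium: $396.47
(Employer's $218.31 toward legal plan premium is not withheld from the employee.)
Total deductions = $255.25 + $316.69 + $627.66 + $516.86 + $422.09 + $94.67 + $396.47 = $2629.69
Net pay = $6029.81 − $2629.69 = $3400.12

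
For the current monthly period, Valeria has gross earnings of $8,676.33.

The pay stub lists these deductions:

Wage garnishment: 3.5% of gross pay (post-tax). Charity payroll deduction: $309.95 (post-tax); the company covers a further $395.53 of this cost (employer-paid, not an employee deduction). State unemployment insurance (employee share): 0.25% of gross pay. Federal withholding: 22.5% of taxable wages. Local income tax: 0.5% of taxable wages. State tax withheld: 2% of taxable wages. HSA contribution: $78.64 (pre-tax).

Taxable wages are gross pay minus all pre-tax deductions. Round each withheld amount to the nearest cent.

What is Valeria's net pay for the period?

HSA contribution: $78.64
Taxable wages = $8,676.33 − $78.64 = $8,597.69
State tax withheld: $8,597.69 × 0.02 = $171.95
Local income tax: $8,597.69 × 0.005 = $42.99
Federal withholding: $8,597.69 × 0.225 = $1,934.48
State unemployment insurance (employee share): $8,676.33 × 0.0025 = $21.69
Wage garnishment: $8,676.33 × 0.035 = $303.67
Charity payroll deduction: $309.95
(Employer's $395.53 toward charity payroll deduction is not withheld from the employee.)
Total deductions = $78.64 + $171.95 + $42.99 + $1,934.48 + $21.69 + $303.67 + $309.95 = $2,863.37
Net pay = $8,676.33 − $2,863.37 = $5,812.96

$5,812.96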